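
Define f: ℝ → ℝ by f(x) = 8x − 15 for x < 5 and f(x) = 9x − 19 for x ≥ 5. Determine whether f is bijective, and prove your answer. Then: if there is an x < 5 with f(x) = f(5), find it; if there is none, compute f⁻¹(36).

55/9

Both pieces are strictly increasing (slopes 8 and 9), so each is injective on its own interval.
The left piece maps (−∞, 5) onto (−∞, 25); the right piece maps [5, ∞) onto [26, ∞).
The images leave a gap (25 has no preimage), so f is not surjective, hence not bijective.
Because the two images are disjoint, no x < 5 has f(x) = f(5), so we compute f⁻¹(36): 36 lies in [26, ∞), so solve 9x − 19 = 36: x = (36 + 19)/9 = 55/9.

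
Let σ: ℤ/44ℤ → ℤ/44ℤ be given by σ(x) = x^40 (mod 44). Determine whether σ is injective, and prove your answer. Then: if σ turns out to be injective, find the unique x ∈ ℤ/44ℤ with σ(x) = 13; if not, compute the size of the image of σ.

σ(1) = 1^40 = 1.
σ(3): Repeated squaring mod 44: 3^1 ≡ 3, 3^2 ≡ 3² = 9, 3^4 ≡ 9² = 81 ≡ 37, 3^8 ≡ 37² = 1369 ≡ 5, 3^16 ≡ 5² = 25, 3^32 ≡ 25² = 625 ≡ 9. Since 40 = 32 + 8, 3^40 ≡ 9·5: 9·5 = 45 ≡ 1. So 3^40 ≡ 1 (mod 44).
So σ(1) = σ(3) = 1 while 1 ≠ 3, therefore σ is not injective.
Since σ is not injective, we determine |image(σ)|. Computing x^40 mod 44 for each x (by repeated squaring, reducing mod 44 at every step), the values σ(0), σ(1), …, σ(43) are: 0, 1, 12, 1, 12, 1, 12, 1, 12, 1, 12, 33, 12, 1, 12, 1, 12, 1, 12, 1, 12, 1, 0, 1, 12, 1, 12, 1, 12, 1, 12, 1, 12, 33, 12, 1, 12, 1, 12, 1, 12, 1, 12, 1.
The distinct values are {0, 1, 12, 33}; there are 4 of them.

4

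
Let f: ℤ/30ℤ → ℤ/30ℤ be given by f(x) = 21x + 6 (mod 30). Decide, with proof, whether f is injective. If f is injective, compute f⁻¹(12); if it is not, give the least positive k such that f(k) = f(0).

10

We have gcd(21, 30) = 3 > 1. Taking a = 0 and b = 10: f(0) = 6 and f(10) = 21·10 + 6 = 216 ≡ 6 (mod 30).
So f(0) = f(10) while 0 ≠ 10, hence f is not injective.
Since f is not injective, we find the least positive k with f(k) = f(0): this means 21k ≡ 0 (mod 30), i.e. 30 ∣ 21k. Since gcd(21, 30) = 3, dividing through by 3 this holds exactly when 10 ∣ 7k, and as gcd(7, 10) = 1, exactly when 10 ∣ k.
The smallest positive such k is 10.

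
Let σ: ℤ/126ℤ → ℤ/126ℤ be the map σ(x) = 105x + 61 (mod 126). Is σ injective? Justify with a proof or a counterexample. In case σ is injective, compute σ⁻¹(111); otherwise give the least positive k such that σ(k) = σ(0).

6

We have gcd(105, 126) = 21 > 1. Taking s = 0 and t = 6: σ(0) = 61 and σ(6) = 105·6 + 61 = 691 ≡ 61 (mod 126).
So σ(0) = σ(6) while 0 ≠ 6, hence σ is not injective.
Since σ is not injective, we find the least positive k with σ(k) = σ(0): this means 105k ≡ 0 (mod 126), i.e. 126 ∣ 105k. Since gcd(105, 126) = 21, dividing through by 21 this holds exactly when 6 ∣ 5k, and as gcd(5, 6) = 1, exactly when 6 ∣ k.
The smallest positive such k is 6.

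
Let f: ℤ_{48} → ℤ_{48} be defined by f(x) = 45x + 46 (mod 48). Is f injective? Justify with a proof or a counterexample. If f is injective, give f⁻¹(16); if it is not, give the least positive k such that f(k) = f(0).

We have gcd(45, 48) = 3 > 1. Taking x_1 = 0 and x_2 = 16: f(0) = 46 and f(16) = 45·16 + 46 = 766 ≡ 46 (mod 48).
So f(0) = f(16) while 0 ≠ 16, hence f is not injective.
Since f is not injective, we find the least positive k with f(k) = f(0): this means 45k ≡ 0 (mod 48), i.e. 48 ∣ 45k. Since gcd(45, 48) = 3, dividing through by 3 this holds exactly when 16 ∣ 15k, and as gcd(15, 16) = 1, exactly when 16 ∣ k.
The smallest positive such k is 16.

16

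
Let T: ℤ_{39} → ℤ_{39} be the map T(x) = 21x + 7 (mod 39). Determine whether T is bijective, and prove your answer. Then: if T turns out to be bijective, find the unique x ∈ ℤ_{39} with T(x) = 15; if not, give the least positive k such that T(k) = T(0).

13

We have gcd(21, 39) = 3 > 1. Taking x_1 = 0 and x_2 = 13: T(0) = 7 and T(13) = 21·13 + 7 = 280 ≡ 7 (mod 39).
So T(0) = T(13) while 0 ≠ 13, so T is not injective, hence not bijective.
Since T is not bijective, we find the least positive k with T(k) = T(0): this means 21k ≡ 0 (mod 39), i.e. 39 ∣ 21k. Since gcd(21, 39) = 3, dividing through by 3 this holds exactly when 13 ∣ 7k, and as gcd(7, 13) = 1, exactly when 13 ∣ k.
The smallest positive such k is 13.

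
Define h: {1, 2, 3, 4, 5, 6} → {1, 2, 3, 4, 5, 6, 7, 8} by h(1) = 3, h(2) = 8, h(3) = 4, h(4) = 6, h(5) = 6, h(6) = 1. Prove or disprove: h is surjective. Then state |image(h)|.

No element maps to 2, so h is not surjective.
The image of h is {1, 3, 4, 6, 8}, which has 5 elements.

5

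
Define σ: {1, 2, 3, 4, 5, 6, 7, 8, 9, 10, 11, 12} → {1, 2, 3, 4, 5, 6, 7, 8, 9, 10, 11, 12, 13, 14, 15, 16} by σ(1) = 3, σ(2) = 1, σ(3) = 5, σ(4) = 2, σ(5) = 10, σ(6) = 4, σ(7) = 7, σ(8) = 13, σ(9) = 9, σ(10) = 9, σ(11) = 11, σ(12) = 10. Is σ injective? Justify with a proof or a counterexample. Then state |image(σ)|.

10

σ(9) = 9 = σ(10) with 9 ≠ 10, so σ is not injective.
The image of σ is {1, 2, 3, 4, 5, 7, 9, 10, 11, 13}, which has 10 elements.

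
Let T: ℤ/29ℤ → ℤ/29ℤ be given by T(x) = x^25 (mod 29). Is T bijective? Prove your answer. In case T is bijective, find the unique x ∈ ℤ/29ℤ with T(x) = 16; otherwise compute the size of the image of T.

Since 29 is prime, the nonzero elements of ℤ/29ℤ form a cyclic group of order 28.
As gcd(25, 28) = 1, raising to the 25th power is a bijection on this group: if x_1^25 ≡ x_2^25 then (x_1x_2^{−1})^25 = 1, and the only element of order dividing gcd(25, 28) = 1 is 1, so x_1 = x_2.
With T(0) = 0 this makes T injective on all of ℤ/29ℤ, hence bijective (finite equal-size domain and codomain). In particular T is bijective.
Since T is bijective, we find the preimage of 16. The inverse of x ↦ x^25 on (ℤ/29ℤ)^× is x ↦ x^9, because 25·9 = 225 = 8·28 + 1 ≡ 1 (mod 28) and x^{28} = 1 for x ≠ 0 (Fermat). So T⁻¹(16) = 16^9 mod 29.
Repeated squaring mod 29: 16^1 ≡ 16, 16^2 ≡ 16² = 256 ≡ 24, 16^4 ≡ 24² = 576 ≡ 25, 16^8 ≡ 25² = 625 ≡ 16. Since 9 = 8 + 1, 16^9 ≡ 16·16: 16·16 = 256 ≡ 24. So 16^9 ≡ 24 (mod 29).
Hence T⁻¹(16) = 24.

24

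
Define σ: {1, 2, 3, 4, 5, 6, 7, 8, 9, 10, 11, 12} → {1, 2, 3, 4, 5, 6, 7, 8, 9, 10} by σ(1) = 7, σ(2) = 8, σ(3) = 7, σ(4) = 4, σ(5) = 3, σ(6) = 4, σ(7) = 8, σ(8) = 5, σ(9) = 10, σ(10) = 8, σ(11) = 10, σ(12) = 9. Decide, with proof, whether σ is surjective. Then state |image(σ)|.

No element maps to 1, so σ is not surjective.
The image of σ is {3, 4, 5, 7, 8, 9, 10}, which has 7 elements.

7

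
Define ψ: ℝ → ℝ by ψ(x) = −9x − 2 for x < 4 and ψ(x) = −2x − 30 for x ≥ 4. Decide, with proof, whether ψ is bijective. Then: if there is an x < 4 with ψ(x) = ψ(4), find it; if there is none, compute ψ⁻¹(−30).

28/9

Both pieces are strictly decreasing (slopes −9 and −2), so each is injective on its own interval.
The left piece maps (−∞, 4) onto (−38, ∞); the right piece maps [4, ∞) onto (−∞, −38].
Since −38 = −38, the images partition ℝ: ψ is injective and surjective, hence bijective.
Because the two images are disjoint, no x < 4 has ψ(x) = ψ(4), so we compute ψ⁻¹(−30): −30 lies in (−38, ∞), so solve −9x − 2 = −30: x = (−30 + 2)/(−9) = 28/9.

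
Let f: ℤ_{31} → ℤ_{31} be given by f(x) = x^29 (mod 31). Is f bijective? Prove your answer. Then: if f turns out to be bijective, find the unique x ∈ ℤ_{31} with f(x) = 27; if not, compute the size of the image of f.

Since 31 is prime, the nonzero elements of ℤ_{31} form a cyclic group of order 30.
As gcd(29, 30) = 1, raising to the 29th power is a bijection on this group: if a^29 ≡ b^29 then (ab^{−1})^29 = 1, and the only element of order dividing gcd(29, 30) = 1 is 1, so a = b.
With f(0) = 0 this makes f injective on all of ℤ_{31}, hence bijective (finite equal-size domain and codomain). In particular f is bijective.
Since f is bijective, we find the preimage of 27. The inverse of x ↦ x^29 on (ℤ_{31})^× is x ↦ x^29, because 29·29 = 841 = 28·30 + 1 ≡ 1 (mod 30) and x^{30} = 1 for x ≠ 0 (Fermat). So f⁻¹(27) = 27^29 mod 31.
Repeated squaring mod 31: 27^1 ≡ 27, 27^2 ≡ 27² = 729 ≡ 16, 27^4 ≡ 16² = 256 ≡ 8, 27^8 ≡ 8² = 64 ≡ 2, 27^16 ≡ 2² = 4. Since 29 = 16 + 8 + 4 + 1, 27^29 ≡ 4·2·8·27: 4·2 = 8, then 8·8 = 64 ≡ 2, then 2·27 = 54 ≡ 23. So 27^29 ≡ 23 (mod 31).
Hence f⁻¹(27) = 23.

23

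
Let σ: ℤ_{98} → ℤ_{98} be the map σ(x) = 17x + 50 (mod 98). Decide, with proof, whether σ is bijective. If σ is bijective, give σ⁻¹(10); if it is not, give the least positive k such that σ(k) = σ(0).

Recall: σ is injective if σ(x_1) = σ(x_2) implies x_1 = x_2.
Suppose σ(x_1) = σ(x_2) in ℤ_{98}. Then 17x_1 + 50 ≡ 17x_2 + 50 (mod 98), hence 17(x_1 − x_2) ≡ 0 (mod 98).
Since gcd(17, 98) = 1, 17 is invertible modulo 98, so x_1 − x_2 ≡ 0 (mod 98), i.e. x_1 = x_2.
We now compute 17⁻¹ mod 98 explicitly. Euclid's algorithm: 98 = 5·17 + 13, 17 = 1·13 + 4, 13 = 3·4 + 1; back-substituting gives 1 = 75·17 − 13·98, so 17⁻¹ ≡ 75 (mod 98).
For any y ∈ ℤ_{98}, x = 75(y − 50) mod 98 satisfies σ(x) = 17·75(y − 50) + 50 ≡ y (since 17·75 ≡ 1 mod 98). So every y has a preimage.
Hence σ is bijective.
Since σ is bijective, we find σ⁻¹(10): we need 17x ≡ 10 − 50 ≡ 58 (mod 98). Using 17⁻¹ = 75: x ≡ 75·58 = 4350 = 44·98 + 38, so x = 38.
Check: σ(38) = 17·38 + 50 = 696 = 7·98 + 10 ≡ 10 (mod 98).

38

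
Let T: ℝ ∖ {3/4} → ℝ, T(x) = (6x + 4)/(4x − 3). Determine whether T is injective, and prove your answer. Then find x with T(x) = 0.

-2/3

Suppose T(s) = T(t). Cross-multiplying: (6s + 4)(4t − 3) = (6t + 4)(4s − 3).
Expanding both sides and cancelling the symmetric terms leaves −34·(s − t) = 0. Since −34 ≠ 0, s = t. Hence T is injective.
Solving T(x) = 0: cross-multiplying gives 6x + 4 = 0(4x − 3), which rearranges to 6x = −4, so x = −2/3.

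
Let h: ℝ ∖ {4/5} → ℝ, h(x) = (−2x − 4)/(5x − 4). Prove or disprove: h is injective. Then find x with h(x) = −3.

16/13

Suppose h(x_1) = h(x_2). Cross-multiplying: (−2x_1 − 4)(5x_2 − 4) = (−2x_2 − 4)(5x_1 − 4).
Expanding both sides and cancelling the symmetric terms leaves 28·(x_1 − x_2) = 0. Since 28 ≠ 0, x_1 = x_2. So h is injective.
Solving h(x) = −3: cross-multiplying gives −2x − 4 = −3(5x − 4), which rearranges to 13x = 16, so x = 16/13.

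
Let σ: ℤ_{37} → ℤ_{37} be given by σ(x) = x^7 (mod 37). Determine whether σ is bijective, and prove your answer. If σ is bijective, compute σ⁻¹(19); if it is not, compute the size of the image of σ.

32

Since 37 is prime, the nonzero elements of ℤ_{37} form a cyclic group of order 36.
As gcd(7, 36) = 1, raising to the 7th power is a bijection on this group: if u^7 ≡ v^7 then (uv^{−1})^7 = 1, and the only element of order dividing gcd(7, 36) = 1 is 1, so u = v.
With σ(0) = 0 this makes σ injective on all of ℤ_{37}, hence bijective (finite equal-size domain and codomain). In particular σ is bijective.
Since σ is bijective, we find the preimage of 19. The inverse of x ↦ x^7 on (ℤ_{37})^× is x ↦ x^31, because 7·31 = 217 = 6·36 + 1 ≡ 1 (mod 36) and x^{36} = 1 for x ≠ 0 (Fermat). So σ⁻¹(19) = 19^31 mod 37.
Repeated squaring mod 37: 19^1 ≡ 19, 19^2 ≡ 19² = 361 ≡ 28, 19^4 ≡ 28² = 784 ≡ 7, 19^8 ≡ 7² = 49 ≡ 12, 19^16 ≡ 12² = 144 ≡ 33. Since 31 = 16 + 8 + 4 + 2 + 1, 19^31 ≡ 33·12·7·28·19: 33·12 = 396 ≡ 26, then 26·7 = 182 ≡ 34, then 34·28 = 952 ≡ 27, then 27·19 = 513 ≡ 32. So 19^31 ≡ 32 (mod 37).
Hence σ⁻¹(19) = 32.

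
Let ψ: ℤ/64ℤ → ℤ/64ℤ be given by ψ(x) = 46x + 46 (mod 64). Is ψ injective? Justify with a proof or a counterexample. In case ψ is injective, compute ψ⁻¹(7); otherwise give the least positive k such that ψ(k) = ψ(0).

We have gcd(46, 64) = 2 > 1. Taking x_1 = 0 and x_2 = 32: ψ(0) = 46 and ψ(32) = 46·32 + 46 = 1518 ≡ 46 (mod 64).
So ψ(0) = ψ(32) while 0 ≠ 32, therefore ψ is not injective.
Since ψ is not injective, we find the least positive k with ψ(k) = ψ(0): this means 46k ≡ 0 (mod 64), i.e. 64 ∣ 46k. Since gcd(46, 64) = 2, dividing through by 2 this holds exactly when 32 ∣ 23k, and as gcd(23, 32) = 1, exactly when 32 ∣ k.
The smallest positive such k is 32.

32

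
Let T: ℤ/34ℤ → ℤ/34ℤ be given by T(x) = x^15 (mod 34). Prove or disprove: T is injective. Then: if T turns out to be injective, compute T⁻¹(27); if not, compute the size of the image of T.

29

Computing x^15 mod 34 for each x (by repeated squaring, reducing mod 34 at every step), the values T(0), T(1), …, T(33) are: 0, 1, 26, 23, 30, 7, 20, 5, 32, 19, 12, 31, 10, 21, 28, 25, 16, 17, 18, 9, 6, 13, 24, 3, 22, 15, 2, 29, 14, 27, 4, 11, 8, 33.
Every element of ℤ/34ℤ appears exactly once in this list, so T is a bijection, and in particular injective.
Since T is injective, we read off the preimage of 27 from the same table: T(29) = 27, so T⁻¹(27) = 29.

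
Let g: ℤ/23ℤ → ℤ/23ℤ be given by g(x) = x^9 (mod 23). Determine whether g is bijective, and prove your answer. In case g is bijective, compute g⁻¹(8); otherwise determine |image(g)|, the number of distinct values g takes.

16

Since 23 is prime, the nonzero elements of ℤ/23ℤ form a cyclic group of order 22.
As gcd(9, 22) = 1, raising to the 9th power is a bijection on this group: if u^9 ≡ v^9 then (uv^{−1})^9 = 1, and the only element of order dividing gcd(9, 22) = 1 is 1, so u = v.
With g(0) = 0 this makes g injective on all of ℤ/23ℤ, hence bijective (finite equal-size domain and codomain). In particular g is bijective.
Since g is bijective, we find the preimage of 8. The inverse of x ↦ x^9 on (ℤ/23ℤ)^× is x ↦ x^5, because 9·5 = 45 = 2·22 + 1 ≡ 1 (mod 22) and x^{22} = 1 for x ≠ 0 (Fermat). So g⁻¹(8) = 8^5 mod 23.
Repeated squaring mod 23: 8^1 ≡ 8, 8^2 ≡ 8² = 64 ≡ 18, 8^4 ≡ 18² = 324 ≡ 2. Since 5 = 4 + 1, 8^5 ≡ 2·8: 2·8 = 16. So 8^5 ≡ 16 (mod 23).
Hence g⁻¹(8) = 16.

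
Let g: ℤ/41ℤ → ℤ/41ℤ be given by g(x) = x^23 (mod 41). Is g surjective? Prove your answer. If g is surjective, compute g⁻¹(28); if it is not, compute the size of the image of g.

15

Since 41 is prime, the nonzero elements of ℤ/41ℤ form a cyclic group of order 40.
As gcd(23, 40) = 1, raising to the 23rd power is a bijection on this group: if s^23 ≡ t^23 then (st^{−1})^23 = 1, and the only element of order dividing gcd(23, 40) = 1 is 1, so s = t.
With g(0) = 0 this makes g injective on all of ℤ/41ℤ, hence bijective (finite equal-size domain and codomain). In particular g is surjective.
Since g is surjective, we find the preimage of 28. The inverse of x ↦ x^23 on (ℤ/41ℤ)^× is x ↦ x^7, because 23·7 = 161 = 4·40 + 1 ≡ 1 (mod 40) and x^{40} = 1 for x ≠ 0 (Fermat). So g⁻¹(28) = 28^7 mod 41.
Repeated squaring mod 41: 28^1 ≡ 28, 28^2 ≡ 28² = 784 ≡ 5, 28^4 ≡ 5² = 25. Since 7 = 4 + 2 + 1, 28^7 ≡ 25·5·28: 25·5 = 125 ≡ 2, then 2·28 = 56 ≡ 15. So 28^7 ≡ 15 (mod 41).
Hence g⁻¹(28) = 15.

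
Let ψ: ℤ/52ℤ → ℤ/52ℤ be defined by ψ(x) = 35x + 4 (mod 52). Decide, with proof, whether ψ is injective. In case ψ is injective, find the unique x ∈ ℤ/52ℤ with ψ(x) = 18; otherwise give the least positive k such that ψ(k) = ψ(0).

42

Recall: ψ is injective if ψ(s) = ψ(t) implies s = t.
Suppose ψ(s) = ψ(t) in ℤ/52ℤ. Then 35s + 4 ≡ 35t + 4 (mod 52), hence 35(s − t) ≡ 0 (mod 52).
Since gcd(35, 52) = 1, 35 is invertible modulo 52, so s − t ≡ 0 (mod 52), i.e. s = t.
So ψ is injective.
We now compute 35⁻¹ mod 52 explicitly. Euclid's algorithm: 52 = 1·35 + 17, 35 = 2·17 + 1; back-substituting gives 1 = 3·35 − 2·52, so 35⁻¹ ≡ 3 (mod 52).
Since ψ is injective, we find ψ⁻¹(18): we need 35x ≡ 18 − 4 ≡ 14 (mod 52). Using 35⁻¹ = 3: x ≡ 3·14 = 42, so x = 42.
Check: ψ(42) = 35·42 + 4 = 1474 = 28·52 + 18 ≡ 18 (mod 52).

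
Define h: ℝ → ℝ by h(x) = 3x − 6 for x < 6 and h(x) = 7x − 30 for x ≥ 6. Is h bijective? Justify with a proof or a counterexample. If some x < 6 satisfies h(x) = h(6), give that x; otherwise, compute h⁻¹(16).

46/7

Both pieces are strictly increasing (slopes 3 and 7), so each is injective on its own interval.
The left piece maps (−∞, 6) onto (−∞, 12); the right piece maps [6, ∞) onto [12, ∞).
Since 12 = 12, the images partition ℝ: h is injective and surjective, hence bijective.
Because the two images are disjoint, no x < 6 has h(x) = h(6), so we compute h⁻¹(16): 16 lies in [12, ∞), so solve 7x − 30 = 16: x = (16 + 30)/7 = 46/7.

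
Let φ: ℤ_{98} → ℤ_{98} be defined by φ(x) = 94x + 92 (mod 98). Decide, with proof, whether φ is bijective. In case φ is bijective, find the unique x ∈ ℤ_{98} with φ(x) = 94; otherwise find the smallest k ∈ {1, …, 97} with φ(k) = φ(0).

49

We have gcd(94, 98) = 2 > 1. Taking a = 0 and b = 49: φ(0) = 92 and φ(49) = 94·49 + 92 = 4698 ≡ 92 (mod 98).
So φ(0) = φ(49) while 0 ≠ 49, hence φ is not injective, hence not bijective.
Since φ is not bijective, we find the least positive k with φ(k) = φ(0): this means 94k ≡ 0 (mod 98), i.e. 98 ∣ 94k. Since gcd(94, 98) = 2, dividing through by 2 this holds exactly when 49 ∣ 47k, and as gcd(47, 49) = 1, exactly when 49 ∣ k.
The smallest positive such k is 49.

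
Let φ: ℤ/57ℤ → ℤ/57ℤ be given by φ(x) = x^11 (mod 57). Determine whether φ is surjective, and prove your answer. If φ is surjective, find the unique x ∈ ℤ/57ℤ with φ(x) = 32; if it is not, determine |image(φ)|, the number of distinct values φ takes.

Computing x^11 mod 57 for each x (by repeated squaring, reducing mod 57 at every step), the values φ(0), φ(1), …, φ(56) are: 0, 1, 53, 48, 16, 44, 36, 49, 50, 24, 52, 26, 27, 40, 32, 3, 28, 23, 18, 19, 20, 15, 10, 35, 6, 55, 11, 12, 43, 14, 45, 46, 2, 51, 22, 47, 42, 37, 38, 39, 34, 29, 54, 25, 17, 30, 31, 5, 33, 7, 8, 21, 13, 41, 9, 4, 56.
Every element of ℤ/57ℤ appears exactly once in this list, so φ is a bijection, and in particular surjective.
Since φ is surjective, we read off the preimage of 32 from the same table: φ(14) = 32, so φ⁻¹(32) = 14.

14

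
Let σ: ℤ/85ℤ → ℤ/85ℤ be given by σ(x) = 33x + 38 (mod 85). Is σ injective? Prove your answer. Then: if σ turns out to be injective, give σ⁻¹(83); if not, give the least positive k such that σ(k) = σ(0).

If σ(s) = σ(t), then 33s ≡ 33t (mod 85). Because gcd(33, 85) = 1, we may cancel 33 to get s ≡ t (mod 85).
So σ is injective.
We now compute 33⁻¹ mod 85 explicitly. Euclid's algorithm: 85 = 2·33 + 19, 33 = 1·19 + 14, 19 = 1·14 + 5, 14 = 2·5 + 4, 5 = 1·4 + 1; back-substituting gives 1 = 67·33 − 26·85, so 33⁻¹ ≡ 67 (mod 85).
Since σ is injective, we find σ⁻¹(83): we need 33x ≡ 83 − 38 ≡ 45 (mod 85). Using 33⁻¹ = 67: x ≡ 67·45 = 3015 = 35·85 + 40, so x = 40.
Check: σ(40) = 33·40 + 38 = 1358 = 15·85 + 83 ≡ 83 (mod 85).

40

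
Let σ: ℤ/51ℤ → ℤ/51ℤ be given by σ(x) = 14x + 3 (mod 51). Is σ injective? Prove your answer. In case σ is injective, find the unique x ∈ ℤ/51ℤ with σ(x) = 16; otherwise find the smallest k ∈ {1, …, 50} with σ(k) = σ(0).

41

Suppose σ(u) = σ(v) in ℤ/51ℤ. Then 14u + 3 ≡ 14v + 3 (mod 51), hence 14(u − v) ≡ 0 (mod 51).
Since gcd(14, 51) = 1, 14 is invertible modulo 51, thus u − v ≡ 0 (mod 51), i.e. u = v.
Thus σ is injective.
We now compute 14⁻¹ mod 51 explicitly. Euclid's algorithm: 51 = 3·14 + 9, 14 = 1·9 + 5, 9 = 1·5 + 4, 5 = 1·4 + 1; back-substituting gives 1 = 11·14 − 3·51, so 14⁻¹ ≡ 11 (mod 51).
Since σ is injective, we find σ⁻¹(16): we need 14x ≡ 16 − 3 ≡ 13 (mod 51). Using 14⁻¹ = 11: x ≡ 11·13 = 143 = 2·51 + 41, so x = 41.
Check: σ(41) = 14·41 + 3 = 577 = 11·51 + 16 ≡ 16 (mod 51).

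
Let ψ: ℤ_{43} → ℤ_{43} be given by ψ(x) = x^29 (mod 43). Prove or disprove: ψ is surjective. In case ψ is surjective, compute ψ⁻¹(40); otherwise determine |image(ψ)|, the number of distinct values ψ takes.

25

Since 43 is prime, the nonzero elements of ℤ_{43} form a cyclic group of order 42.
As gcd(29, 42) = 1, raising to the 29th power is a bijection on this group: if a^29 ≡ b^29 then (ab^{−1})^29 = 1, and the only element of order dividing gcd(29, 42) = 1 is 1, so a = b.
With ψ(0) = 0 this makes ψ injective on all of ℤ_{43}, hence bijective (finite equal-size domain and codomain). In particular ψ is surjective.
Since ψ is surjective, we find the preimage of 40. The inverse of x ↦ x^29 on (ℤ_{43})^× is x ↦ x^29, because 29·29 = 841 = 20·42 + 1 ≡ 1 (mod 42) and x^{42} = 1 for x ≠ 0 (Fermat). So ψ⁻¹(40) = 40^29 mod 43.
Repeated squaring mod 43: 40^1 ≡ 40, 40^2 ≡ 40² = 1600 ≡ 9, 40^4 ≡ 9² = 81 ≡ 38, 40^8 ≡ 38² = 1444 ≡ 25, 40^16 ≡ 25² = 625 ≡ 23. Since 29 = 16 + 8 + 4 + 1, 40^29 ≡ 23·25·38·40: 23·25 = 575 ≡ 16, then 16·38 = 608 ≡ 6, then 6·40 = 240 ≡ 25. So 40^29 ≡ 25 (mod 43).
Hence ψ⁻¹(40) = 25.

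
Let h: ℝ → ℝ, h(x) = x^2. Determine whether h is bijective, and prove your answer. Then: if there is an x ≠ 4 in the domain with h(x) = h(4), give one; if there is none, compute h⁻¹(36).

-4

h(4) = 16 = (−4)^2 = h(−4) (since 2 is even), with 4 ≠ −4. So h is not injective, hence not bijective.
For the follow-up, such an x exists: taking x = −4 ∈ ℝ gives h(−4) = 16 = h(4) with −4 ≠ 4.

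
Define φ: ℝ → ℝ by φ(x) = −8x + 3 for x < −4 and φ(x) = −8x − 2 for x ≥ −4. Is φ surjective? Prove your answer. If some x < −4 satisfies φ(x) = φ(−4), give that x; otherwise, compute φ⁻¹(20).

Both pieces are strictly decreasing (slopes −8 and −8), so each is injective on its own interval.
The left piece maps (−∞, −4) onto (35, ∞); the right piece maps [−4, ∞) onto (−∞, 30].
The union (35, ∞) ∪ (−∞, 30] omits the interval between 35 and 30; in particular 35 has no preimage. So φ is not surjective.
Because the two images are disjoint, no x < −4 has φ(x) = φ(−4), so we compute φ⁻¹(20): 20 lies in (−∞, 30], so solve −8x − 2 = 20: x = (20 + 2)/(−8) = −11/4.

-11/4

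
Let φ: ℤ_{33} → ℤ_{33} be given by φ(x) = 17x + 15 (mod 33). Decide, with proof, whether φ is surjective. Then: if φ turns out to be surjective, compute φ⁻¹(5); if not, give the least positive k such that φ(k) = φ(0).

13

By definition, surjectivity means every element of the codomain has a preimage under φ.
Since gcd(17, 33) = 1, 17 is invertible modulo 33. Euclid's algorithm: 33 = 1·17 + 16, 17 = 1·16 + 1; back-substituting gives 1 = 2·17 − 1·33, so 17⁻¹ ≡ 2 (mod 33).
Then y ↦ 2(y − 15) is a two-sided inverse to φ, so every y ∈ ℤ_{33} has a preimage.
So φ is surjective.
Since φ is surjective, we compute φ⁻¹(5): solve 17x + 15 ≡ 5 (mod 33), i.e. 17x ≡ 23 (mod 33).
Multiplying by 17⁻¹ = 2 gives x ≡ 2·23 = 46 = 1·33 + 13 ≡ 13 (mod 33).
Check: φ(13) = 17·13 + 15 = 236 = 7·33 + 5 ≡ 5 (mod 33).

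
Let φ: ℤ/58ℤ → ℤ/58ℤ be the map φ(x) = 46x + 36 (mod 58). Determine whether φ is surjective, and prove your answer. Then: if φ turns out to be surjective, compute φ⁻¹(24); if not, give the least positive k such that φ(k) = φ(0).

29

Recall that φ is surjective if every y in the codomain equals φ(x) for some x in the domain.
Since gcd(46, 58) = 2, we have 46x ≡ 0 (mod 2) for all x, so φ(x) ≡ 0 (mod 2).
But 1 ≢ 0 (mod 2), so 1 ∈ ℤ/58ℤ has no preimage. Therefore φ is not surjective.
Since φ is not surjective, we find the least positive k with φ(k) = φ(0): this means 46k ≡ 0 (mod 58), i.e. 58 ∣ 46k. Since gcd(46, 58) = 2, dividing through by 2 this holds exactly when 29 ∣ 23k, and as gcd(23, 29) = 1, exactly when 29 ∣ k.
The smallest positive such k is 29.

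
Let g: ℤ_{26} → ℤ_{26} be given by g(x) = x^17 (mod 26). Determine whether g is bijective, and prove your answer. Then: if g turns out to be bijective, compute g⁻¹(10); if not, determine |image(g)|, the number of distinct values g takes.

4

Computing x^17 mod 26 for each x (by repeated squaring, reducing mod 26 at every step), the values g(0), g(1), …, g(25) are: 0, 1, 6, 9, 10, 5, 2, 11, 8, 3, 4, 7, 12, 13, 14, 19, 22, 23, 18, 15, 24, 21, 16, 17, 20, 25.
Every element of ℤ_{26} appears exactly once in this list, so g is a bijection, and in particular bijective.
Since g is bijective, we read off the preimage of 10 from the same table: g(4) = 10, so g⁻¹(10) = 4.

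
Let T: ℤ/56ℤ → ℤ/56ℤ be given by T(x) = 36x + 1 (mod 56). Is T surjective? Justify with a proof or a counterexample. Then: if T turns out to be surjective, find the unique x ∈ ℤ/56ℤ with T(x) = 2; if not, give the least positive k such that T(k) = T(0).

14

By definition, surjectivity means every element of the codomain has a preimage under T.
Since gcd(36, 56) = 4, we have 36x ≡ 0 (mod 4) for all x, so T(x) ≡ 1 (mod 4).
But 0 ≢ 1 (mod 4), so 0 ∈ ℤ/56ℤ has no preimage. Thus T is not surjective.
Since T is not surjective, we find the least positive k with T(k) = T(0): this means 36k ≡ 0 (mod 56), i.e. 56 ∣ 36k. Since gcd(36, 56) = 4, dividing through by 4 this holds exactly when 14 ∣ 9k, and as gcd(9, 14) = 1, exactly when 14 ∣ k.
The smallest positive such k is 14.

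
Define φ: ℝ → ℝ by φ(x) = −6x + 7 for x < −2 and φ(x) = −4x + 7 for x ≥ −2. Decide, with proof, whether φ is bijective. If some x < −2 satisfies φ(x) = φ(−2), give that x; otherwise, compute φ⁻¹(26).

-19/6

Both pieces are strictly decreasing (slopes −6 and −4), so each is injective on its own interval.
The left piece maps (−∞, −2) onto (19, ∞); the right piece maps [−2, ∞) onto (−∞, 15].
The images leave a gap (19 has no preimage), so φ is not surjective, hence not bijective.
Because the two images are disjoint, no x < −2 has φ(x) = φ(−2), so we compute φ⁻¹(26): 26 lies in (19, ∞), so solve −6x + 7 = 26: x = (26 − 7)/(−6) = −19/6.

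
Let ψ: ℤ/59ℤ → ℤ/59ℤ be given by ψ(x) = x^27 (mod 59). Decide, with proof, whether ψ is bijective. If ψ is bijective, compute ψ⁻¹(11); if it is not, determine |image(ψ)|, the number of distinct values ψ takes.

Since 59 is prime, the nonzero elements of ℤ/59ℤ form a cyclic group of order 58.
As gcd(27, 58) = 1, raising to the 27th power is a bijection on this group: if s^27 ≡ t^27 then (st^{−1})^27 = 1, and the only element of order dividing gcd(27, 58) = 1 is 1, so s = t.
With ψ(0) = 0 this makes ψ injective on all of ℤ/59ℤ, hence bijective (finite equal-size domain and codomain). In particular ψ is bijective.
Since ψ is bijective, we find the preimage of 11. The inverse of x ↦ x^27 on (ℤ/59ℤ)^× is x ↦ x^43, because 27·43 = 1161 = 20·58 + 1 ≡ 1 (mod 58) and x^{58} = 1 for x ≠ 0 (Fermat). So ψ⁻¹(11) = 11^43 mod 59.
Repeated squaring mod 59: 11^1 ≡ 11, 11^2 ≡ 11² = 121 ≡ 3, 11^4 ≡ 3² = 9, 11^8 ≡ 9² = 81 ≡ 22, 11^16 ≡ 22² = 484 ≡ 12, 11^32 ≡ 12² = 144 ≡ 26. Since 43 = 32 + 8 + 2 + 1, 11^43 ≡ 26·22·3·11: 26·22 = 572 ≡ 41, then 41·3 = 123 ≡ 5, then 5·11 = 55. So 11^43 ≡ 55 (mod 59).
Hence ψ⁻¹(11) = 55.

55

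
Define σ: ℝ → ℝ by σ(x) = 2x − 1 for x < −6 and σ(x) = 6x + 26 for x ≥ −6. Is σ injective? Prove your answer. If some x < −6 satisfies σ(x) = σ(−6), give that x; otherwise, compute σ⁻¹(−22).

Both pieces are strictly increasing (slopes 2 and 6), so each is injective on its own interval.
The left piece maps (−∞, −6) onto (−∞, −13); the right piece maps [−6, ∞) onto [−10, ∞).
These images are disjoint, so no value is attained by both pieces. Thus σ is injective.
Because the two images are disjoint, no x < −6 has σ(x) = σ(−6), so we compute σ⁻¹(−22): −22 lies in (−∞, −13), so solve 2x − 1 = −22: x = (−22 + 1)/2 = −21/2.

-21/2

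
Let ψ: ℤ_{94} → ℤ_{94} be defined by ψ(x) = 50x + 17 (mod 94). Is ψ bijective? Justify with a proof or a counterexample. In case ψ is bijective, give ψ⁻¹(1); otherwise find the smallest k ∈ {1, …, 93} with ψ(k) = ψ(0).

47

We have gcd(50, 94) = 2 > 1. Taking x_1 = 0 and x_2 = 47: ψ(0) = 17 and ψ(47) = 50·47 + 17 = 2367 ≡ 17 (mod 94).
So ψ(0) = ψ(47) while 0 ≠ 47, therefore ψ is not injective, hence not bijective.
Since ψ is not bijective, we find the least positive k with ψ(k) = ψ(0): this means 50k ≡ 0 (mod 94), i.e. 94 ∣ 50k. Since gcd(50, 94) = 2, dividing through by 2 this holds exactly when 47 ∣ 25k, and as gcd(25, 47) = 1, exactly when 47 ∣ k.
The smallest positive such k is 47.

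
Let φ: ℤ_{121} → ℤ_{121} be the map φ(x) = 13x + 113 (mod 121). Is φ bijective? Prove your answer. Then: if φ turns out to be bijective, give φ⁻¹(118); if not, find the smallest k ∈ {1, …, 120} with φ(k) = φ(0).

Suppose φ(a) = φ(b) in ℤ_{121}. Then 13a + 113 ≡ 13b + 113 (mod 121), thus 13(a − b) ≡ 0 (mod 121).
Since gcd(13, 121) = 1, 13 is invertible modulo 121, so a − b ≡ 0 (mod 121), i.e. a = b.
We now compute 13⁻¹ mod 121 explicitly. Euclid's algorithm: 121 = 9·13 + 4, 13 = 3·4 + 1; back-substituting gives 1 = 28·13 − 3·121, so 13⁻¹ ≡ 28 (mod 121).
For any y ∈ ℤ_{121}, x = 28(y − 113) mod 121 satisfies φ(x) = 13·28(y − 113) + 113 ≡ y (since 13·28 ≡ 1 mod 121). So every y has a preimage.
Thus φ is bijective.
Since φ is bijective, we find φ⁻¹(118): we need 13x ≡ 118 − 113 ≡ 5 (mod 121). Using 13⁻¹ = 28: x ≡ 28·5 = 140 = 1·121 + 19, so x = 19.
Check: φ(19) = 13·19 + 113 = 360 = 2·121 + 118 ≡ 118 (mod 121).

19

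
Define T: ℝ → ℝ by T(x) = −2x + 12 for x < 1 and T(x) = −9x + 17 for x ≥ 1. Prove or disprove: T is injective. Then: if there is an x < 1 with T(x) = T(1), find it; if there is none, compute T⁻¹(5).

Both pieces are strictly decreasing (slopes −2 and −9), so each is injective on its own interval.
The left piece maps (−∞, 1) onto (10, ∞); the right piece maps [1, ∞) onto (−∞, 8].
These images are disjoint, so no value is attained by both pieces. Thus T is injective.
Because the two images are disjoint, no x < 1 has T(x) = T(1), so we compute T⁻¹(5): 5 lies in (−∞, 8], so solve −9x + 17 = 5: x = (5 − 17)/(−9) = 4/3.

4/3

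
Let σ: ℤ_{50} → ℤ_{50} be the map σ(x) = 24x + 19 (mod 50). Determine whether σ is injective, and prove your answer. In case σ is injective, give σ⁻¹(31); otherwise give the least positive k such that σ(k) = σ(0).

25

By definition, injectivity means: for all s, t in the domain, σ(s) = σ(t) implies s = t.
We have gcd(24, 50) = 2 > 1. Taking s = 0 and t = 25: σ(0) = 19 and σ(25) = 24·25 + 19 = 619 ≡ 19 (mod 50).
So σ(0) = σ(25) while 0 ≠ 25, therefore σ is not injective.
Since σ is not injective, we find the least positive k with σ(k) = σ(0): this means 24k ≡ 0 (mod 50), i.e. 50 ∣ 24k. Since gcd(24, 50) = 2, dividing through by 2 this holds exactly when 25 ∣ 12k, and as gcd(12, 25) = 1, exactly when 25 ∣ k.
The smallest positive such k is 25.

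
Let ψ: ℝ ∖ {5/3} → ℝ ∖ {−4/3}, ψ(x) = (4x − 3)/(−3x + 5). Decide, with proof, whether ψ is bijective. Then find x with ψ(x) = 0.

Suppose ψ(a) = ψ(b). Cross-multiplying: (4a − 3)(−3b + 5) = (4b − 3)(−3a + 5).
Expanding both sides and cancelling the symmetric terms leaves 11·(a − b) = 0. Since 11 ≠ 0, a = b. So ψ is injective.
For any y ≠ −4/3, solving y(−3x + 5) = 4x − 3 for x gives a well-defined x ≠ 5/3. So ψ is surjective.
Therefore ψ is bijective.
Solving ψ(x) = 0: cross-multiplying gives 4x − 3 = 0(−3x + 5), which rearranges to 4x = 3, so x = 3/4.

3/4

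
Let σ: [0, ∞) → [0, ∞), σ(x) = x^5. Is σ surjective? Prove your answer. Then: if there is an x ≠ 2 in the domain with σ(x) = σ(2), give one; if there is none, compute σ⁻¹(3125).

5

For any y ∈ [0, ∞), x = y^{1/5} ∈ [0, ∞) gives σ(x) = y, so σ is surjective.
Since x ↦ x^5 is strictly increasing on [0, ∞), it is injective there, so no x ≠ 2 in the domain has σ(x) = σ(2). We therefore compute σ⁻¹(3125) = 3125^{1/5} = 5 (indeed 5^5 = 3125).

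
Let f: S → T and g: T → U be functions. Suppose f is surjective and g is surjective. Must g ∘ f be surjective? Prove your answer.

Let c ∈ U. Since g is surjective, there is b ∈ T with g(b) = c. Since f is surjective, there is a ∈ S with f(a) = b.
Then (g ∘ f)(a) = g(b) = c. Thus g ∘ f is surjective.

surjective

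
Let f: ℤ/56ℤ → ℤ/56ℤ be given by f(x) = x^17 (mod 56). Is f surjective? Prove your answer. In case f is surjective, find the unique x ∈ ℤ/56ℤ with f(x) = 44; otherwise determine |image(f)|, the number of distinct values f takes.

f(0) = 0^17 = 0.
f(14): Repeated squaring mod 56: 14^1 ≡ 14, 14^2 ≡ 14² = 196 ≡ 28, 14^4 ≡ 28² = 784 ≡ 0, 14^8 ≡ 0² = 0, 14^16 ≡ 0² = 0. Since 17 = 16 + 1, 14^17 ≡ 0·14: 0·14 = 0. So 14^17 ≡ 0 (mod 56).
So f(0) = f(14) = 0 while 0 ≠ 14, so f is not injective.
A non-injective map from the 56-element set ℤ/56ℤ to itself takes at most 55 distinct values, so it cannot be surjective. Therefore f is not surjective.
Since f is not surjective, we determine |image(f)|. Computing x^17 mod 56 for each x (by repeated squaring, reducing mod 56 at every step), the values f(0), f(1), …, f(55) are: 0, 1, 32, 19, 16, 45, 48, 7, 8, 25, 40, 51, 24, 13, 0, 15, 32, 33, 16, 3, 48, 21, 8, 39, 40, 9, 24, 27, 0, 29, 32, 47, 16, 17, 48, 35, 8, 53, 40, 23, 24, 41, 0, 43, 32, 5, 16, 31, 48, 49, 8, 11, 40, 37, 24, 55.
The distinct values are {0, 1, 3, 5, 7, 8, 9, 11, 13, 15, 16, 17, 19, 21, 23, 24, 25, 27, 29, 31, 32, 33, 35, 37, 39, 40, 41, 43, 45, 47, 48, 49, 51, 53, 55}; there are 35 of them.

35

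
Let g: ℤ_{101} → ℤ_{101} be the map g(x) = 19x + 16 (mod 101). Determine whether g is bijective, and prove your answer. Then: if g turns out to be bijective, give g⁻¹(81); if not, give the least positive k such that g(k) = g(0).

Suppose g(u) = g(v) in ℤ_{101}. Then 19u + 16 ≡ 19v + 16 (mod 101), so 19(u − v) ≡ 0 (mod 101).
Since gcd(19, 101) = 1, 19 is invertible modulo 101, hence u − v ≡ 0 (mod 101), i.e. u = v.
We now compute 19⁻¹ mod 101 explicitly. Euclid's algorithm: 101 = 5·19 + 6, 19 = 3·6 + 1; back-substituting gives 1 = 16·19 − 3·101, so 19⁻¹ ≡ 16 (mod 101).
Then y ↦ 16(y − 16) is a two-sided inverse to g, so every y ∈ ℤ_{101} has a preimage.
Hence g is bijective.
Since g is bijective, we find g⁻¹(81): we need 19x ≡ 81 − 16 ≡ 65 (mod 101). Using 19⁻¹ = 16: x ≡ 16·65 = 1040 = 10·101 + 30, so x = 30.
Check: g(30) = 19·30 + 16 = 586 = 5·101 + 81 ≡ 81 (mod 101).

30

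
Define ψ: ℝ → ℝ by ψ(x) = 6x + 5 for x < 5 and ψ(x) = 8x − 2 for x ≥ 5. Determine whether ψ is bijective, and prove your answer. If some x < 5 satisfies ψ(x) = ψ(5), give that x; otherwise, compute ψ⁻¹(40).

21/4

Both pieces are strictly increasing (slopes 6 and 8), so each is injective on its own interval.
The left piece maps (−∞, 5) onto (−∞, 35); the right piece maps [5, ∞) onto [38, ∞).
The images leave a gap (35 has no preimage), so ψ is not surjective, hence not bijective.
Because the two images are disjoint, no x < 5 has ψ(x) = ψ(5), so we compute ψ⁻¹(40): 40 lies in [38, ∞), so solve 8x − 2 = 40: x = (40 + 2)/8 = 21/4.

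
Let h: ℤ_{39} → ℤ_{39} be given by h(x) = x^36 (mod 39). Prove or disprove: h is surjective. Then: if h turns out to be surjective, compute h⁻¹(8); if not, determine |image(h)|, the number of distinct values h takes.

h(1) = 1^36 = 1.
h(2): Repeated squaring mod 39: 2^1 ≡ 2, 2^2 ≡ 2² = 4, 2^4 ≡ 4² = 16, 2^8 ≡ 16² = 256 ≡ 22, 2^16 ≡ 22² = 484 ≡ 16, 2^32 ≡ 16² = 256 ≡ 22. Since 36 = 32 + 4, 2^36 ≡ 22·16: 22·16 = 352 ≡ 1. So 2^36 ≡ 1 (mod 39).
So h(1) = h(2) = 1 while 1 ≠ 2, hence h is not injective.
A non-injective map from the 39-element set ℤ_{39} to itself takes at most 38 distinct values, so it cannot be surjective. Thus h is not surjective.
Since h is not surjective, we determine |image(h)|. Computing x^36 mod 39 for each x (by repeated squaring, reducing mod 39 at every step), the values h(0), h(1), …, h(38) are: 0, 1, 1, 27, 1, 1, 27, 1, 1, 27, 1, 1, 27, 13, 1, 27, 1, 1, 27, 1, 1, 27, 1, 1, 27, 1, 13, 27, 1, 1, 27, 1, 1, 27, 1, 1, 27, 1, 1.
The distinct values are {0, 1, 13, 27}; there are 4 of them.

4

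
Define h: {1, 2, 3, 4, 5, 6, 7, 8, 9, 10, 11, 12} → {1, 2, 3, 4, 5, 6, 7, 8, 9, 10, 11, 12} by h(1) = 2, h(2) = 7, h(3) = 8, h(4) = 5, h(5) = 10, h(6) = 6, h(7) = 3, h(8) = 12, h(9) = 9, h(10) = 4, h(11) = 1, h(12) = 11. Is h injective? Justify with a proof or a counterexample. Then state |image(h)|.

12

The values h(1), …, h(12) are 2, 7, 8, 5, 10, 6, 3, 12, 9, 4, 1, 11 — all distinct.
So h(x_1) = h(x_2) only when x_1 = x_2, and h is injective.
The image of h is {1, 2, 3, 4, 5, 6, 7, 8, 9, 10, 11, 12}, which has 12 elements.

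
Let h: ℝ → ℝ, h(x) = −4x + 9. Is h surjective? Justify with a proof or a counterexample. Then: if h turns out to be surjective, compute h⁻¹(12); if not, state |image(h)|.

For any y ∈ ℝ, x = (y − 9)/(−4) satisfies h(x) = y.
Thus h is surjective.
Since h is surjective, we compute h⁻¹(12) = (12 − 9)/(−4) = −3/4.

-3/4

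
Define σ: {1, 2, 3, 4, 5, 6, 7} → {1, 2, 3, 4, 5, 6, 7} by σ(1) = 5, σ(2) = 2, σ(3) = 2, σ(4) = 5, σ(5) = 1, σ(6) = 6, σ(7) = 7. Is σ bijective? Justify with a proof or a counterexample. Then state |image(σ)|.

5

σ(2) = 2 = σ(3) with 2 ≠ 3, so σ is not injective, hence not bijective.
The image of σ is {1, 2, 5, 6, 7}, which has 5 elements.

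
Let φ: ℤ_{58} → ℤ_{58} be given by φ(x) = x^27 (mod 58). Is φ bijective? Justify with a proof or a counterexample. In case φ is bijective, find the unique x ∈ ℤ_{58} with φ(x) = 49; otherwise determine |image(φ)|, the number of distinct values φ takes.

Computing x^27 mod 58 for each x (by repeated squaring, reducing mod 58 at every step), the values φ(0), φ(1), …, φ(57) are: 0, 1, 44, 39, 22, 35, 34, 25, 40, 13, 32, 37, 46, 9, 56, 31, 20, 41, 50, 55, 16, 47, 4, 53, 52, 7, 48, 43, 28, 29, 30, 15, 10, 51, 6, 5, 54, 11, 42, 3, 8, 17, 38, 27, 2, 49, 12, 21, 26, 45, 18, 33, 24, 23, 36, 19, 14, 57.
Every element of ℤ_{58} appears exactly once in this list, so φ is a bijection, and in particular bijective.
Since φ is bijective, we read off the preimage of 49 from the same table: φ(45) = 49, so φ⁻¹(49) = 45.

45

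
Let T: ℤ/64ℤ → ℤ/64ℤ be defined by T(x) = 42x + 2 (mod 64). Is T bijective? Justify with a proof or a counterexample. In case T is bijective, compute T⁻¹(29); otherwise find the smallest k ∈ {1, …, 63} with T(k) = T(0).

32

Recall: injectivity means: for all x_1, x_2 in the domain, T(x_1) = T(x_2) implies x_1 = x_2.
We have gcd(42, 64) = 2 > 1. Taking x_1 = 0 and x_2 = 32: T(0) = 2 and T(32) = 42·32 + 2 = 1346 ≡ 2 (mod 64).
So T(0) = T(32) while 0 ≠ 32, hence T is not injective, hence not bijective.
Since T is not bijective, we find the least positive k with T(k) = T(0): this means 42k ≡ 0 (mod 64), i.e. 64 ∣ 42k. Since gcd(42, 64) = 2, dividing through by 2 this holds exactly when 32 ∣ 21k, and as gcd(21, 32) = 1, exactly when 32 ∣ k.
The smallest positive such k is 32.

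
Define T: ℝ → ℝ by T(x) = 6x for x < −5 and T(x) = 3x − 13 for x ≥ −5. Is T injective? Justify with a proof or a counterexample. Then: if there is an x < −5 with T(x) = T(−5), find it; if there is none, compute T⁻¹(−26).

-13/3

Both pieces are strictly increasing (slopes 6 and 3), so each is injective on its own interval.
The left piece maps (−∞, −5) onto (−∞, −30); the right piece maps [−5, ∞) onto [−28, ∞).
These images are disjoint, so no value is attained by both pieces. Hence T is injective.
Because the two images are disjoint, no x < −5 has T(x) = T(−5), so we compute T⁻¹(−26): −26 lies in [−28, ∞), so solve 3x − 13 = −26: x = (−26 + 13)/3 = −13/3.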